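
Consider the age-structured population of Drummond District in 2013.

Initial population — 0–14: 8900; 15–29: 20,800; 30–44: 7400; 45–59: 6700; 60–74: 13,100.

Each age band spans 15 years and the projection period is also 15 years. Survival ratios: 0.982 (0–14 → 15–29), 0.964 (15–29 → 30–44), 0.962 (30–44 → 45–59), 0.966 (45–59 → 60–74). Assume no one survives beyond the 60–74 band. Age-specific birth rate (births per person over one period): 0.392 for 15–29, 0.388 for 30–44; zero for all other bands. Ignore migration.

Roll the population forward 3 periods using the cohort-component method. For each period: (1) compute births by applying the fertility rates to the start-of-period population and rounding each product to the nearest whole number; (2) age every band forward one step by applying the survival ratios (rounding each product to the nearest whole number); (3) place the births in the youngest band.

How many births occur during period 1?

(Bands numbered youngest = 1 to oldest = 5.)
Period 1:
Births: 20800 * 0.392 = 8154, 7400 * 0.388 = 2871 → 11025
Band 2: 8900 * 0.982 = 8740
Band 3: 20800 * 0.964 = 20051
Band 4: 7400 * 0.962 = 7119
Band 5: 6700 * 0.966 = 6472
→ [11025, 8740, 20051, 7119, 6472]

11025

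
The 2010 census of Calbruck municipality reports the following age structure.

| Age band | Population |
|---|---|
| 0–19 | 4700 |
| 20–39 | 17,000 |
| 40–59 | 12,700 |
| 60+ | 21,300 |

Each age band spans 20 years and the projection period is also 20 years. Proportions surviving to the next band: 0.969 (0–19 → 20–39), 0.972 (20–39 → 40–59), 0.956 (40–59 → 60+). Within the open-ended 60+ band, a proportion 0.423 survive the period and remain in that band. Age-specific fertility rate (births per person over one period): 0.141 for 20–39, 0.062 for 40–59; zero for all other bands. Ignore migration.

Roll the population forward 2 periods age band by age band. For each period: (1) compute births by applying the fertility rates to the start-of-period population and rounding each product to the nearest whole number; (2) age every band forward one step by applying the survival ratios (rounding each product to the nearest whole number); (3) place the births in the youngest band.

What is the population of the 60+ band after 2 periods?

24744

Period 1:
Births: 17000 * 0.141 = 2397 ; 12700 * 0.062 = 787 → total 3184
20–39: 4700 * 0.969 = 4554
40–59: 17000 * 0.972 = 16524
60+: 12700 * 0.956 + 21300 * 0.423 = 12141 + 9010 = 21151
Giving 3184 / 4554 / 16524 / 21151.
Period 2:
Births: 4554 * 0.141 = 642 ; 16524 * 0.062 = 1024 → total 1666
20–39: 3184 * 0.969 = 3085
40–59: 4554 * 0.972 = 4426
60+: 16524 * 0.956 + 21151 * 0.423 = 15797 + 8947 = 24744
Giving 1666 / 3085 / 4426 / 24744.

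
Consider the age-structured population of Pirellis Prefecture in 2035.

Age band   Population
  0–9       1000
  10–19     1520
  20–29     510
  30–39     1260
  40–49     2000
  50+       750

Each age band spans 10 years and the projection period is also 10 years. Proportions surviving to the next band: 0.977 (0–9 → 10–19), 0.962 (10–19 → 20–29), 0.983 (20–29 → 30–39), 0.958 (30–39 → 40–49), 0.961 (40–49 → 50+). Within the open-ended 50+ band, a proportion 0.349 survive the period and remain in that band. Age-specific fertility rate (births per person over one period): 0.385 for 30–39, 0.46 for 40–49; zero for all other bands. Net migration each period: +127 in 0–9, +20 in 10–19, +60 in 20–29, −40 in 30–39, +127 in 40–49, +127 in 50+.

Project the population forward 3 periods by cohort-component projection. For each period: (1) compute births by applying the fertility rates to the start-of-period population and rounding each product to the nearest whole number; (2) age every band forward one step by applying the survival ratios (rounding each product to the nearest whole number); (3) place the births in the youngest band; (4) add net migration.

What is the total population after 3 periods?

Numbering the groups 1..6 from youngest to oldest:
Period 1.
Births: 1260 * 0.385 = 485, 2000 * 0.46 = 920 → 1405
Group 2: 1000 * 0.977 = 977
Group 3: 1520 * 0.962 = 1462
Group 4: 510 * 0.983 = 501
Group 5: 1260 * 0.958 = 1207
Group 6: 2000 * 0.961 + 750 * 0.349 = 1922 + 262 = 2184
Net migration: Group 1 + 127 → 1532; Group 2 + 20 → 997; Group 3 + 60 → 1522; Group 4 − 40 → 461; Group 5 + 127 → 1334; Group 6 + 127 → 2311
→ [1532, 997, 1522, 461, 1334, 2311]
Period 2.
Births: 461 * 0.385 = 177, 1334 * 0.46 = 614 → 791
Group 2: 1532 * 0.977 = 1497
Group 3: 997 * 0.962 = 959
Group 4: 1522 * 0.983 = 1496
Group 5: 461 * 0.958 = 442
Group 6: 1334 * 0.961 + 2311 * 0.349 = 1282 + 807 = 2089
Net migration: Group 1 + 127 → 918; Group 2 + 20 → 1517; Group 3 + 60 → 1019; Group 4 − 40 → 1456; Group 5 + 127 → 569; Group 6 + 127 → 2216
→ [918, 1517, 1019, 1456, 569, 2216]
Period 3.
Births: 1456 * 0.385 = 561, 569 * 0.46 = 262 → 823
Group 2: 918 * 0.977 = 897
Group 3: 1517 * 0.962 = 1459
Group 4: 1019 * 0.983 = 1002
Group 5: 1456 * 0.958 = 1395
Group 6: 569 * 0.961 + 2216 * 0.349 = 547 + 773 = 1320
Net migration: Group 1 + 127 → 950; Group 2 + 20 → 917; Group 3 + 60 → 1519; Group 4 − 40 → 962; Group 5 + 127 → 1522; Group 6 + 127 → 1447
→ [950, 917, 1519, 962, 1522, 1447]
Total after period 3: 950 + 917 + 1519 + 962 + 1522 + 1447 = 7317

7317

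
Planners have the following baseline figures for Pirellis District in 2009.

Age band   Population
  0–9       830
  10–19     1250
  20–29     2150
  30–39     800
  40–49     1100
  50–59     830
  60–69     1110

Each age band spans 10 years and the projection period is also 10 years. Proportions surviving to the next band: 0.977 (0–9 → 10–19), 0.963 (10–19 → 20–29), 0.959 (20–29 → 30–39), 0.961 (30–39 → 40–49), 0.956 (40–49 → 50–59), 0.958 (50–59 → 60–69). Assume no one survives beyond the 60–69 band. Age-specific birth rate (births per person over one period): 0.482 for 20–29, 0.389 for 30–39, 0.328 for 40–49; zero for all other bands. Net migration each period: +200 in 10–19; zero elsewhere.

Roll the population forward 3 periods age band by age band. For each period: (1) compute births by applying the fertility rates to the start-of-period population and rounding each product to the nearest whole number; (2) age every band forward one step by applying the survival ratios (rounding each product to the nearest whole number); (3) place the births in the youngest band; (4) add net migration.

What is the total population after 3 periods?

Period 1:
Births: 2150 * 0.482 = 1036 ; 800 * 0.389 = 311 ; 1100 * 0.328 = 361 → 1708
10–19: 830 * 0.977 = 811
20–29: 1250 * 0.963 = 1204
30–39: 2150 * 0.959 = 2062
40–49: 800 * 0.961 = 769
50–59: 1100 * 0.956 = 1052
60–69: 830 * 0.958 = 795
Net migration: 10–19 + 200 → 1011
End of period: [1708, 1011, 1204, 2062, 769, 1052, 795]
Period 2:
Births: 1204 * 0.482 = 580 ; 2062 * 0.389 = 802 ; 769 * 0.328 = 252 → 1634
10–19: 1708 * 0.977 = 1669
20–29: 1011 * 0.963 = 974
30–39: 1204 * 0.959 = 1155
40–49: 2062 * 0.961 = 1982
50–59: 769 * 0.956 = 735
60–69: 1052 * 0.958 = 1008
Net migration: 10–19 + 200 → 1869
End of period: [1634, 1869, 974, 1155, 1982, 735, 1008]
Period 3:
Births: 974 * 0.482 = 469 ; 1155 * 0.389 = 449 ; 1982 * 0.328 = 650 → 1568
10–19: 1634 * 0.977 = 1596
20–29: 1869 * 0.963 = 1800
30–39: 974 * 0.959 = 934
40–49: 1155 * 0.961 = 1110
50–59: 1982 * 0.956 = 1895
60–69: 735 * 0.958 = 704
Net migration: 10–19 + 200 → 1796
End of period: [1568, 1796, 1800, 934, 1110, 1895, 704]
Total after period 3: 1568 + 1796 + 1800 + 934 + 1110 + 1895 + 704 = 9807

9807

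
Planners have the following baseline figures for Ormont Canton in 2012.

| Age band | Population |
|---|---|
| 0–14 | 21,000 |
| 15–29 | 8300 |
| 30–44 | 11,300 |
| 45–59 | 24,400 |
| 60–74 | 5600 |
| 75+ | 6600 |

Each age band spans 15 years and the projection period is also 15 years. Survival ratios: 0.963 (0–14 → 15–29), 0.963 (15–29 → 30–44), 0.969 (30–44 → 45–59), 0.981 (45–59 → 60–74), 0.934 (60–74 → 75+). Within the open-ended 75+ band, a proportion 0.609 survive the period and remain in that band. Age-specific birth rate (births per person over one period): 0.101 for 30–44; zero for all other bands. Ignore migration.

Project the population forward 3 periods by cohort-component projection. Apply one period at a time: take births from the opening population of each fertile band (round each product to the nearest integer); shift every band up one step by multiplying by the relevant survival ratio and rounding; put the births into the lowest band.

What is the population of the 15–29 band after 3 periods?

Period 1:
Births: 11300 × 0.101 = 1141
15–29: 21000 × 0.963 = 20223
30–44: 8300 × 0.963 = 7993
45–59: 11300 × 0.969 = 10950
60–74: 24400 × 0.981 = 23936
75+: 5600 × 0.934 + 6600 × 0.609 = 5230 + 4019 = 9249
End of period: [1141, 20223, 7993, 10950, 23936, 9249]
Period 2:
Births: 7993 × 0.101 = 807
15–29: 1141 × 0.963 = 1099
30–44: 20223 × 0.963 = 19475
45–59: 7993 × 0.969 = 7745
60–74: 10950 × 0.981 = 10742
75+: 23936 × 0.934 + 9249 × 0.609 = 22356 + 5633 = 27989
End of period: [807, 1099, 19475, 7745, 10742, 27989]
Period 3:
Births: 19475 × 0.101 = 1967
15–29: 807 × 0.963 = 777
30–44: 1099 × 0.963 = 1058
45–59: 19475 × 0.969 = 18871
60–74: 7745 × 0.981 = 7598
75+: 10742 × 0.934 + 27989 × 0.609 = 10033 + 17045 = 27078
End of period: [1967, 777, 1058, 18871, 7598, 27078]

777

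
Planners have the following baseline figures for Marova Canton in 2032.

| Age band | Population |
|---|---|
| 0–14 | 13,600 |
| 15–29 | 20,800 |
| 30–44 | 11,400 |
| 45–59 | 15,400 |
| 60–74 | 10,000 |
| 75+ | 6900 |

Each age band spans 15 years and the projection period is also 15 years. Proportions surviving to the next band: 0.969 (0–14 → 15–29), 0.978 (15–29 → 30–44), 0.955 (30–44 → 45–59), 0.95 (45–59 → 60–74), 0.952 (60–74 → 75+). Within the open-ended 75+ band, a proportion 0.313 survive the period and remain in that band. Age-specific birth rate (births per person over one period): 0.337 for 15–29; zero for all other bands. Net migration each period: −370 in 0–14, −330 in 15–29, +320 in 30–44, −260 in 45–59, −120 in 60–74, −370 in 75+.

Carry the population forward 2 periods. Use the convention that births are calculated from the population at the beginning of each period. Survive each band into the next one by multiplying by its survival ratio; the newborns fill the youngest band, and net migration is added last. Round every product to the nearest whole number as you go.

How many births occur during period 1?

Numbering the bands 1..6 from youngest to oldest:
After projecting period 1:
Births: 20800 × 0.337 = 7010
Band 2: 13600 × 0.969 = 13178
Band 3: 20800 × 0.978 = 20342
Band 4: 11400 × 0.955 = 10887
Band 5: 15400 × 0.95 = 14630
Band 6: 10000 × 0.952 + 6900 × 0.313 = 9520 + 2160 = 11680
Net migration: Band 1 − 370 → 6640; Band 2 − 330 → 12848; Band 3 + 320 → 20662; Band 4 − 260 → 10627; Band 5 − 120 → 14510; Band 6 − 370 → 11310
Population now: 0–14=6640, 15–29=12848, 30–44=20662, 45–59=10627, 60–74=14510, 75+=11310

7010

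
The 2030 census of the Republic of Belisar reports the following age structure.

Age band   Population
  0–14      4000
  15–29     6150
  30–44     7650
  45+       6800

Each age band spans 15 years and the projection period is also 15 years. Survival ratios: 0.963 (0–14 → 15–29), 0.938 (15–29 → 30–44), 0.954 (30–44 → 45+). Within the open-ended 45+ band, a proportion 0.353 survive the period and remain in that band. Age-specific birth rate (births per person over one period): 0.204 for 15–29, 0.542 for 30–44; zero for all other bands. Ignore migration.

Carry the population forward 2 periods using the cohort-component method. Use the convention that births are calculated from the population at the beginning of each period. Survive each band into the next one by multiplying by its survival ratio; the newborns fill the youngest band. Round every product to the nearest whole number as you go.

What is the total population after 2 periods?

21654

Numbering the bands 1..4 from youngest to oldest:
After projecting period 1:
Births: 6150 × 0.204 = 1255  |  7650 × 0.542 = 4146 → 5401
Band 2: 4000 × 0.963 = 3852
Band 3: 6150 × 0.938 = 5769
Band 4: 7650 × 0.954 + 6800 × 0.353 = 7298 + 2400 = 9698
Giving 5401 / 3852 / 5769 / 9698.
After projecting period 2:
Births: 3852 × 0.204 = 786  |  5769 × 0.542 = 3127 → 3913
Band 2: 5401 × 0.963 = 5201
Band 3: 3852 × 0.938 = 3613
Band 4: 5769 × 0.954 + 9698 × 0.353 = 5504 + 3423 = 8927
Giving 3913 / 5201 / 3613 / 8927.
Total after period 2: 3913 + 5201 + 3613 + 8927 = 21654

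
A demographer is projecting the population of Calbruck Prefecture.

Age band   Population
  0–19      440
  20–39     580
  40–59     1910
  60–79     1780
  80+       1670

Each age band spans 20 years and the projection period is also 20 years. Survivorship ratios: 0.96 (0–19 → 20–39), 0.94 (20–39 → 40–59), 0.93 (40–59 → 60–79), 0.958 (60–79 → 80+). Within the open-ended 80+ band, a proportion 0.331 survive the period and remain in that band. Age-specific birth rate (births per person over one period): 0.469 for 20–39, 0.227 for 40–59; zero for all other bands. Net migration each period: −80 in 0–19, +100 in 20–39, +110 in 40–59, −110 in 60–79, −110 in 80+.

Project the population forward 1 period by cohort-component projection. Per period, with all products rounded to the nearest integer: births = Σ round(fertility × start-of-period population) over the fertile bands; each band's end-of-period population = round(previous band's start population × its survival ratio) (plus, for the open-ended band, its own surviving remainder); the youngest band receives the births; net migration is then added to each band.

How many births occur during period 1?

706

Call the bands 1 to 5, youngest first.
After projecting period 1:
Births: 580 × 0.469 = 272 ; 1910 × 0.227 = 434 ⇒ total 706
Band 2: 440 × 0.96 = 422
Band 3: 580 × 0.94 = 545
Band 4: 1910 × 0.93 = 1776
Band 5: 1780 × 0.958 + 1670 × 0.331 = 1705 + 553 = 2258
Net migration: Band 1 − 80 → 626; Band 2 + 100 → 522; Band 3 + 110 → 655; Band 4 − 110 → 1666; Band 5 − 110 → 2148
End of period: [626, 522, 655, 1666, 2148]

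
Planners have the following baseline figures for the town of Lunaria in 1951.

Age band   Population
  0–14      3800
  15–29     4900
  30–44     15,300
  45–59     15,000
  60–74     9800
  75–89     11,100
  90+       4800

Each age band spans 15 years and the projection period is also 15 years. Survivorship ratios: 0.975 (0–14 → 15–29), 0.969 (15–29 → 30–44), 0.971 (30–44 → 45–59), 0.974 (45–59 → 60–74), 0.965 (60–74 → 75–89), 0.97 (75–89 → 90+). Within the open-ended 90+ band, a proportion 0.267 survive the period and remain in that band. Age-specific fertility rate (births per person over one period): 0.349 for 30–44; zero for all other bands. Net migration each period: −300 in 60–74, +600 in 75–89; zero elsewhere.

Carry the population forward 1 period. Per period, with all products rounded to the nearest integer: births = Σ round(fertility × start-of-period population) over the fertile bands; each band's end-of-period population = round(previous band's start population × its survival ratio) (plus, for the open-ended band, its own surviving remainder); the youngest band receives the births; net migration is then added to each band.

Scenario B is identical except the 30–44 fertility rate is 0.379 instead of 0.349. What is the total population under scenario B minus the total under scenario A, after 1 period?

459

(Groups numbered youngest = 1 to oldest = 7.)
— Period 1 —
Births: 15300 × 0.349 = 5340
Group 2: 3800 × 0.975 = 3705
Group 3: 4900 × 0.969 = 4748
Group 4: 15300 × 0.971 = 14856
Group 5: 15000 × 0.974 = 14610
Group 6: 9800 × 0.965 = 9457
Group 7: 11100 × 0.97 + 4800 × 0.267 = 10767 + 1282 = 12049
Net migration: Group 5 − 300 → 14310; Group 6 + 600 → 10057
Population now: 0–14=5340, 15–29=3705, 30–44=4748, 45–59=14856, 60–74=14310, 75–89=10057, 90+=12049
Scenario A total after 1 period: 65065
Scenario B projection —
— Period 1 —
Births: 15300 × 0.379 = 5799
Group 2: 3800 × 0.975 = 3705
Group 3: 4900 × 0.969 = 4748
Group 4: 15300 × 0.971 = 14856
Group 5: 15000 × 0.974 = 14610
Group 6: 9800 × 0.965 = 9457
Group 7: 11100 × 0.97 + 4800 × 0.267 = 10767 + 1282 = 12049
Net migration: Group 5 − 300 → 14310; Group 6 + 600 → 10057
Population now: 0–14=5799, 15–29=3705, 30–44=4748, 45–59=14856, 60–74=14310, 75–89=10057, 90+=12049
Scenario B total after 1 period: 65524
Difference B − A = 65524 − 65065 = 459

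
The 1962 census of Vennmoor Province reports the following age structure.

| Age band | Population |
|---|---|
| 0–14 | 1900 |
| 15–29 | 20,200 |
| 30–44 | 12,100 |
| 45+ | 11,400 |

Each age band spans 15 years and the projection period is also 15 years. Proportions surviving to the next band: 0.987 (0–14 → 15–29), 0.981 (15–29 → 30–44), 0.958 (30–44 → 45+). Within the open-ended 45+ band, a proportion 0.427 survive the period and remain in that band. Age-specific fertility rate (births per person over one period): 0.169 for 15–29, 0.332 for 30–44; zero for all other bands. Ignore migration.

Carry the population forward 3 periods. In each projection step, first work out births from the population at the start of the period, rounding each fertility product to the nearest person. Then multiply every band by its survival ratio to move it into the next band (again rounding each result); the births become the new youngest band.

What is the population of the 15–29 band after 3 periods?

6806

After projecting period 1:
Births: 20200 × 0.169 = 3414  |  12100 × 0.332 = 4017 ⇒ total 7431
15–29: 1900 × 0.987 = 1875
30–44: 20200 × 0.981 = 19816
45+: 12100 × 0.958 + 11400 × 0.427 = 11592 + 4868 = 16460
Giving 7431 / 1875 / 19816 / 16460.
After projecting period 2:
Births: 1875 × 0.169 = 317  |  19816 × 0.332 = 6579 ⇒ total 6896
15–29: 7431 × 0.987 = 7334
30–44: 1875 × 0.981 = 1839
45+: 19816 × 0.958 + 16460 × 0.427 = 18984 + 7028 = 26012
Giving 6896 / 7334 / 1839 / 26012.
After projecting period 3:
Births: 7334 × 0.169 = 1239  |  1839 × 0.332 = 611 ⇒ total 1850
15–29: 6896 × 0.987 = 6806
30–44: 7334 × 0.981 = 7195
45+: 1839 × 0.958 + 26012 × 0.427 = 1762 + 11107 = 12869
Giving 1850 / 6806 / 7195 / 12869.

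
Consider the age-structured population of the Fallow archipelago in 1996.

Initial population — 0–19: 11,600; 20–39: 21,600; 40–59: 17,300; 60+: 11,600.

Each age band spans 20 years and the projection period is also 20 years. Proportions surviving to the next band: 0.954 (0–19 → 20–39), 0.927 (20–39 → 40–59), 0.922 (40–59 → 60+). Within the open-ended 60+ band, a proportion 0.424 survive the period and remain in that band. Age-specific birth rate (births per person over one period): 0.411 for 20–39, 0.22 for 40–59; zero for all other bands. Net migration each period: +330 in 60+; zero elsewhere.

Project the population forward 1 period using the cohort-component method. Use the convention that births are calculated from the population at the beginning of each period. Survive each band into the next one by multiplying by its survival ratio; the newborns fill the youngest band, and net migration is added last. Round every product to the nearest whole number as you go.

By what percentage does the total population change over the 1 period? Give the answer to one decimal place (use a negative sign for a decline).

4.6

[period 1]
Births: 21600 × 0.411 = 8878  |  17300 × 0.22 = 3806 — total 12684
20–39: 11600 × 0.954 = 11066
40–59: 21600 × 0.927 = 20023
60+: 17300 × 0.922 + 11600 × 0.424 = 15951 + 4918 = 20869
Net migration: 60+ + 330 → 21199
→ [12684, 11066, 20023, 21199]
Total: 62100 → 64972; change = 2872; percentage change = 4.6%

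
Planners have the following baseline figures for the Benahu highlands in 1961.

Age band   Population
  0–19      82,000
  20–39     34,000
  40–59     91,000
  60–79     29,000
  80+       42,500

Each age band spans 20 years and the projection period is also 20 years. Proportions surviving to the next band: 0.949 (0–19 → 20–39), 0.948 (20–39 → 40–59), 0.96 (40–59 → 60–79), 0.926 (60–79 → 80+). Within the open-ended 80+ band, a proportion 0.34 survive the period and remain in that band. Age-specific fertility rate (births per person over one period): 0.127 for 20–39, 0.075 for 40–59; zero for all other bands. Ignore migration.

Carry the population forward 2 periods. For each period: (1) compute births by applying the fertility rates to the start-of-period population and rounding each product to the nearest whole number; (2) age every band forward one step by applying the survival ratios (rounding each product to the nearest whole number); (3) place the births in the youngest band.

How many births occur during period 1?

[period 1]
Births: 34000 × 0.127 = 4318 ; 91000 × 0.075 = 6825 → total 11143
20–39: 82000 × 0.949 = 77818
40–59: 34000 × 0.948 = 32232
60–79: 91000 × 0.96 = 87360
80+: 29000 × 0.926 + 42500 × 0.34 = 26854 + 14450 = 41304
End of period: [11143, 77818, 32232, 87360, 41304]

11143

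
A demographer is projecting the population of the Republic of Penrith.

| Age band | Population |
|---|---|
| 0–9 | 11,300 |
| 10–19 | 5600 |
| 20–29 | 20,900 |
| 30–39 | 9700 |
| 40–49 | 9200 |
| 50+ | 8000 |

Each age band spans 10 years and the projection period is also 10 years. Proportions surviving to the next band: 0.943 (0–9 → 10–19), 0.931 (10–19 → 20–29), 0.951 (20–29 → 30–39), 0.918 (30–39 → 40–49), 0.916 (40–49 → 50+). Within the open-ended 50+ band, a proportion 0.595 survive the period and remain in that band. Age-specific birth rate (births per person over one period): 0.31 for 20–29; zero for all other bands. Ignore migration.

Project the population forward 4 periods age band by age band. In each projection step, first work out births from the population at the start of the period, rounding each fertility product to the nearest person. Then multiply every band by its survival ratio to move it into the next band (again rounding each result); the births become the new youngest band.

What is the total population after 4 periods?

(Bands numbered youngest = 1 to oldest = 6.)
Period 1:
Births: 20900 × 0.31 = 6479
Band 2: 11300 × 0.943 = 10656
Band 3: 5600 × 0.931 = 5214
Band 4: 20900 × 0.951 = 19876
Band 5: 9700 × 0.918 = 8905
Band 6: 9200 × 0.916 + 8000 × 0.595 = 8427 + 4760 = 13187
End of period: [6479, 10656, 5214, 19876, 8905, 13187]
Period 2:
Births: 5214 × 0.31 = 1616
Band 2: 6479 × 0.943 = 6110
Band 3: 10656 × 0.931 = 9921
Band 4: 5214 × 0.951 = 4959
Band 5: 19876 × 0.918 = 18246
Band 6: 8905 × 0.916 + 13187 × 0.595 = 8157 + 7846 = 16003
End of period: [1616, 6110, 9921, 4959, 18246, 16003]
Period 3:
Births: 9921 × 0.31 = 3076
Band 2: 1616 × 0.943 = 1524
Band 3: 6110 × 0.931 = 5688
Band 4: 9921 × 0.951 = 9435
Band 5: 4959 × 0.918 = 4552
Band 6: 18246 × 0.916 + 16003 × 0.595 = 16713 + 9522 = 26235
End of period: [3076, 1524, 5688, 9435, 4552, 26235]
Period 4:
Births: 5688 × 0.31 = 1763
Band 2: 3076 × 0.943 = 2901
Band 3: 1524 × 0.931 = 1419
Band 4: 5688 × 0.951 = 5409
Band 5: 9435 × 0.918 = 8661
Band 6: 4552 × 0.916 + 26235 × 0.595 = 4170 + 15610 = 19780
End of period: [1763, 2901, 1419, 5409, 8661, 19780]
Total after period 4: 1763 + 2901 + 1419 + 5409 + 8661 + 19780 = 39933

39933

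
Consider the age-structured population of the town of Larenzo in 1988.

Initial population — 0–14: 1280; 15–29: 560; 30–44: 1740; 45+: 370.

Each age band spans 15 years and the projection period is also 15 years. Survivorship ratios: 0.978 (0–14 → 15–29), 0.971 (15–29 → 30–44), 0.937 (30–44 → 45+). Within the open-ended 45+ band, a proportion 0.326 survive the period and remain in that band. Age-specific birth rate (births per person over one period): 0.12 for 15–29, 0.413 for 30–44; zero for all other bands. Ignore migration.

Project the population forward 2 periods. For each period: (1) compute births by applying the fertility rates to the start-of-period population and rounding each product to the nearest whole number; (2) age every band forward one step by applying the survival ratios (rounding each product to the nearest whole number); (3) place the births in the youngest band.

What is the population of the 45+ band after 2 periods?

Call the groups 1 to 4, youngest first.
After projecting period 1:
Births: 560 * 0.12 = 67  |  1740 * 0.413 = 719 ⇒ total 786
Group 2: 1280 * 0.978 = 1252
Group 3: 560 * 0.971 = 544
Group 4: 1740 * 0.937 + 370 * 0.326 = 1630 + 121 = 1751
Population now: 0–14=786, 15–29=1252, 30–44=544, 45+=1751
After projecting period 2:
Births: 1252 * 0.12 = 150  |  544 * 0.413 = 225 ⇒ total 375
Group 2: 786 * 0.978 = 769
Group 3: 1252 * 0.971 = 1216
Group 4: 544 * 0.937 + 1751 * 0.326 = 510 + 571 = 1081
Population now: 0–14=375, 15–29=769, 30–44=1216, 45+=1081

1081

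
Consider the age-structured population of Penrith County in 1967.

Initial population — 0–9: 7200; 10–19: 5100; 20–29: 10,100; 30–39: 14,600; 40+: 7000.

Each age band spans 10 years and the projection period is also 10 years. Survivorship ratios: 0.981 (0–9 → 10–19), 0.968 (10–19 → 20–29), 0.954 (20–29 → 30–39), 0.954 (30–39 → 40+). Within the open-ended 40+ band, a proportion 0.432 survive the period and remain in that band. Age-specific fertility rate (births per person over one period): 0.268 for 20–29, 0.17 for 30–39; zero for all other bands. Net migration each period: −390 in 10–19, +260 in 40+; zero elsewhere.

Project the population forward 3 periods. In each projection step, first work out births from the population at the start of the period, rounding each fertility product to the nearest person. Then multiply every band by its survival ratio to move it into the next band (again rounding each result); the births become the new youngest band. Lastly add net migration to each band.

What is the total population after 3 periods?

— Period 1 —
Births: 10100 × 0.268 = 2707, 14600 × 0.17 = 2482 — total 5189
10–19: 7200 × 0.981 = 7063
20–29: 5100 × 0.968 = 4937
30–39: 10100 × 0.954 = 9635
40+: 14600 × 0.954 + 7000 × 0.432 = 13928 + 3024 = 16952
Net migration: 10–19 − 390 → 6673; 40+ + 260 → 17212
→ [5189, 6673, 4937, 9635, 17212]
— Period 2 —
Births: 4937 × 0.268 = 1323, 9635 × 0.17 = 1638 — total 2961
10–19: 5189 × 0.981 = 5090
20–29: 6673 × 0.968 = 6459
30–39: 4937 × 0.954 = 4710
40+: 9635 × 0.954 + 17212 × 0.432 = 9192 + 7436 = 16628
Net migration: 10–19 − 390 → 4700; 40+ + 260 → 16888
→ [2961, 4700, 6459, 4710, 16888]
— Period 3 —
Births: 6459 × 0.268 = 1731, 4710 × 0.17 = 801 — total 2532
10–19: 2961 × 0.981 = 2905
20–29: 4700 × 0.968 = 4550
30–39: 6459 × 0.954 = 6162
40+: 4710 × 0.954 + 16888 × 0.432 = 4493 + 7296 = 11789
Net migration: 10–19 − 390 → 2515; 40+ + 260 → 12049
→ [2532, 2515, 4550, 6162, 12049]
Total after period 3: 2532 + 2515 + 4550 + 6162 + 12049 = 27808

27808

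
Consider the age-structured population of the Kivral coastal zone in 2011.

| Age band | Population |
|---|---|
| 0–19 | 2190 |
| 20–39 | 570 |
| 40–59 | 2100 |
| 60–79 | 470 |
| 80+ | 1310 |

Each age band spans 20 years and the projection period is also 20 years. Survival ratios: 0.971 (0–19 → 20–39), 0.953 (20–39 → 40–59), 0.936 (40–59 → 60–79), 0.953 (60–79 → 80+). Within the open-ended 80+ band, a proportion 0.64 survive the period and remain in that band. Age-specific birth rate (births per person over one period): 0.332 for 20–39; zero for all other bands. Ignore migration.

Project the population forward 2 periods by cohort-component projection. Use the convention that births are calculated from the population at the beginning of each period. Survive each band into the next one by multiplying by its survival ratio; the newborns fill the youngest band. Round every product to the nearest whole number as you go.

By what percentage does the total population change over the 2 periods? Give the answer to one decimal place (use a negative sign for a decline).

Numbering the bands 1..5 from youngest to oldest:
Period 1.
Births: 570 × 0.332 = 189
Band 2: 2190 × 0.971 = 2126
Band 3: 570 × 0.953 = 543
Band 4: 2100 × 0.936 = 1966
Band 5: 470 × 0.953 + 1310 × 0.64 = 448 + 838 = 1286
End of period: [189, 2126, 543, 1966, 1286]
Period 2.
Births: 2126 × 0.332 = 706
Band 2: 189 × 0.971 = 184
Band 3: 2126 × 0.953 = 2026
Band 4: 543 × 0.936 = 508
Band 5: 1966 × 0.953 + 1286 × 0.64 = 1874 + 823 = 2697
End of period: [706, 184, 2026, 508, 2697]
Total: 6640 → 6121; change = -519; percentage change = -7.8%

-7.8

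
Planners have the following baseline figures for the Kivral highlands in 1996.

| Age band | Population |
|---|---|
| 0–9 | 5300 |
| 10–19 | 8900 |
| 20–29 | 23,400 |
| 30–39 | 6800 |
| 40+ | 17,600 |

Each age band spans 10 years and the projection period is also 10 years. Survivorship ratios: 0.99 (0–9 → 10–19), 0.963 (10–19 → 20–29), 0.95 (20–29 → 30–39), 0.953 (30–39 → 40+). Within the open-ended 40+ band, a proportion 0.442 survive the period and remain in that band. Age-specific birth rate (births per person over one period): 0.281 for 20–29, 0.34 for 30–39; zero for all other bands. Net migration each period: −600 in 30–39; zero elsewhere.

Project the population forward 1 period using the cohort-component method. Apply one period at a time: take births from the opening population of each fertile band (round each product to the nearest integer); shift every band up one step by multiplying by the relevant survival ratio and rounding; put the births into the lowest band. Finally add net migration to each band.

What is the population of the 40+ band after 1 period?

Period 1.
Births: 23400 × 0.281 = 6575 ; 6800 × 0.34 = 2312 ⇒ total 8887
10–19: 5300 × 0.99 = 5247
20–29: 8900 × 0.963 = 8571
30–39: 23400 × 0.95 = 22230
40+: 6800 × 0.953 + 17600 × 0.442 = 6480 + 7779 = 14259
Net migration: 30–39 − 600 → 21630
→ [8887, 5247, 8571, 21630, 14259]

14259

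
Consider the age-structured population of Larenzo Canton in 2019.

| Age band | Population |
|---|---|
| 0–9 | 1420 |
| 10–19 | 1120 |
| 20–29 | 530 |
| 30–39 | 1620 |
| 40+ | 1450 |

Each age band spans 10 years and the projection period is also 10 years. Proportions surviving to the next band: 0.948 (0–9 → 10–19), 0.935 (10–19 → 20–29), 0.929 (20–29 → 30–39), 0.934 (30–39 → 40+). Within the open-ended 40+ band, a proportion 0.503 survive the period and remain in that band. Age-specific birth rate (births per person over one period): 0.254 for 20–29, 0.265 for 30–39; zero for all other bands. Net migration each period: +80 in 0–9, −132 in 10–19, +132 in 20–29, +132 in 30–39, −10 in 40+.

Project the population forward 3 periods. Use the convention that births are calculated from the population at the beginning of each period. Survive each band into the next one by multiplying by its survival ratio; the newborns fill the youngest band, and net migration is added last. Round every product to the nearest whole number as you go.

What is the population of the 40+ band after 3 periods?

1989

Numbering the bands 1..5 from youngest to oldest:
— Period 1 —
Births: 530 × 0.254 = 135 ; 1620 × 0.265 = 429 → total 564
Band 2: 1420 × 0.948 = 1346
Band 3: 1120 × 0.935 = 1047
Band 4: 530 × 0.929 = 492
Band 5: 1620 × 0.934 + 1450 × 0.503 = 1513 + 729 = 2242
Net migration: Band 1 + 80 → 644; Band 2 − 132 → 1214; Band 3 + 132 → 1179; Band 4 + 132 → 624; Band 5 − 10 → 2232
Population now: 0–9=644, 10–19=1214, 20–29=1179, 30–39=624, 40+=2232
— Period 2 —
Births: 1179 × 0.254 = 299 ; 624 × 0.265 = 165 → total 464
Band 2: 644 × 0.948 = 611
Band 3: 1214 × 0.935 = 1135
Band 4: 1179 × 0.929 = 1095
Band 5: 624 × 0.934 + 2232 × 0.503 = 583 + 1123 = 1706
Net migration: Band 1 + 80 → 544; Band 2 − 132 → 479; Band 3 + 132 → 1267; Band 4 + 132 → 1227; Band 5 − 10 → 1696
Population now: 0–9=544, 10–19=479, 20–29=1267, 30–39=1227, 40+=1696
— Period 3 —
Births: 1267 × 0.254 = 322 ; 1227 × 0.265 = 325 → total 647
Band 2: 544 × 0.948 = 516
Band 3: 479 × 0.935 = 448
Band 4: 1267 × 0.929 = 1177
Band 5: 1227 × 0.934 + 1696 × 0.503 = 1146 + 853 = 1999
Net migration: Band 1 + 80 → 727; Band 2 − 132 → 384; Band 3 + 132 → 580; Band 4 + 132 → 1309; Band 5 − 10 → 1989
Population now: 0–9=727, 10–19=384, 20–29=580, 30–39=1309, 40+=1989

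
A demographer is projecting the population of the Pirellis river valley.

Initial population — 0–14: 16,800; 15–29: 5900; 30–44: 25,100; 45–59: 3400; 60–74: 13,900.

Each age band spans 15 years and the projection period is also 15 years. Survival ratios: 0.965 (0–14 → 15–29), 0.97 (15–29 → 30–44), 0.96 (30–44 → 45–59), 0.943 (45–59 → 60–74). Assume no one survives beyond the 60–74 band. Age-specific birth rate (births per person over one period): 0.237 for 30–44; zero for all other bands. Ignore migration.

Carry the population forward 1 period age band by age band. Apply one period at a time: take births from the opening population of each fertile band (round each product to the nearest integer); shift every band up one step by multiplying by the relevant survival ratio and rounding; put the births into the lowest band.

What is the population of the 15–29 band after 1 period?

After projecting period 1:
Births: 25100 * 0.237 = 5949
15–29: 16800 * 0.965 = 16212
30–44: 5900 * 0.97 = 5723
45–59: 25100 * 0.96 = 24096
60–74: 3400 * 0.943 = 3206
End of period: [5949, 16212, 5723, 24096, 3206]

16212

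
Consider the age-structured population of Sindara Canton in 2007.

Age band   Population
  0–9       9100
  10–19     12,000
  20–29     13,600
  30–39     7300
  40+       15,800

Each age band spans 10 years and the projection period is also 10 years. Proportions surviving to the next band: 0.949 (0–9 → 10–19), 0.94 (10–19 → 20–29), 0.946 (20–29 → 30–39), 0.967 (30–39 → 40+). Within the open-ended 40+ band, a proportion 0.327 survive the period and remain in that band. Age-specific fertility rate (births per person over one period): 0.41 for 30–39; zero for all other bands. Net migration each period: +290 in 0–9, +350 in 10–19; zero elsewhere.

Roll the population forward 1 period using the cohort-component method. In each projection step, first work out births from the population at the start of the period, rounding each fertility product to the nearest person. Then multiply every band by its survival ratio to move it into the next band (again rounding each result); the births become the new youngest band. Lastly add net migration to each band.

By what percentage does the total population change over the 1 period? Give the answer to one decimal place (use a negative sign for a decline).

— Period 1 —
Births: 7300 * 0.41 = 2993
10–19: 9100 * 0.949 = 8636
20–29: 12000 * 0.94 = 11280
30–39: 13600 * 0.946 = 12866
40+: 7300 * 0.967 + 15800 * 0.327 = 7059 + 5167 = 12226
Net migration: 0–9 + 290 → 3283; 10–19 + 350 → 8986
Population now: 0–9=3283, 10–19=8986, 20–29=11280, 30–39=12866, 40+=12226
Total: 57800 → 48641; change = -9159; percentage change = -15.8%

-15.8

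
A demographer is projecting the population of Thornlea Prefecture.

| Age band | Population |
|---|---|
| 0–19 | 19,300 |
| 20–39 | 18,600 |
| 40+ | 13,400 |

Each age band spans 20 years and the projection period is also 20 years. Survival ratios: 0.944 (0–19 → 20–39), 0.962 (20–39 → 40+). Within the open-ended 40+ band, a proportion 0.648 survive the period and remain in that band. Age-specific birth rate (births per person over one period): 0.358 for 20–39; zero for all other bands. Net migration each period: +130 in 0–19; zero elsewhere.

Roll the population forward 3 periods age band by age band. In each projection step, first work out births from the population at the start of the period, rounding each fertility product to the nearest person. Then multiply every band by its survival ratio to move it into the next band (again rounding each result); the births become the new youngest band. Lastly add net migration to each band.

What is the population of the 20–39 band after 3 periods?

6279

[period 1]
Births: 18600 × 0.358 = 6659
20–39: 19300 × 0.944 = 18219
40+: 18600 × 0.962 + 13400 × 0.648 = 17893 + 8683 = 26576
Net migration: 0–19 + 130 → 6789
End of period: [6789, 18219, 26576]
[period 2]
Births: 18219 × 0.358 = 6522
20–39: 6789 × 0.944 = 6409
40+: 18219 × 0.962 + 26576 × 0.648 = 17527 + 17221 = 34748
Net migration: 0–19 + 130 → 6652
End of period: [6652, 6409, 34748]
[period 3]
Births: 6409 × 0.358 = 2294
20–39: 6652 × 0.944 = 6279
40+: 6409 × 0.962 + 34748 × 0.648 = 6165 + 22517 = 28682
Net migration: 0–19 + 130 → 2424
End of period: [2424, 6279, 28682]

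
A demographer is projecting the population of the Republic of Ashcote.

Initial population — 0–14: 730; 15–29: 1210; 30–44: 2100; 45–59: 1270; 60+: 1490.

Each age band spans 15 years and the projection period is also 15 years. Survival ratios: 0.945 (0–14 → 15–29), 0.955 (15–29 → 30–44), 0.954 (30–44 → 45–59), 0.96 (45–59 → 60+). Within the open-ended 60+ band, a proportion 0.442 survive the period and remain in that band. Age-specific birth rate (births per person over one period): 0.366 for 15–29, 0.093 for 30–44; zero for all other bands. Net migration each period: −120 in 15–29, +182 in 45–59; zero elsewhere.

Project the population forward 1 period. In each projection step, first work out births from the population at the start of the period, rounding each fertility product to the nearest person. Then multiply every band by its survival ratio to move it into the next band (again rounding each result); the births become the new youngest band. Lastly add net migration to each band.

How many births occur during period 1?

638

Numbering the groups 1..5 from youngest to oldest:
[period 1]
Births: 1210 × 0.366 = 443, 2100 × 0.093 = 195 → total 638
Group 2: 730 × 0.945 = 690
Group 3: 1210 × 0.955 = 1156
Group 4: 2100 × 0.954 = 2003
Group 5: 1270 × 0.96 + 1490 × 0.442 = 1219 + 659 = 1878
Net migration: Group 2 − 120 → 570; Group 4 + 182 → 2185
→ [638, 570, 1156, 2185, 1878]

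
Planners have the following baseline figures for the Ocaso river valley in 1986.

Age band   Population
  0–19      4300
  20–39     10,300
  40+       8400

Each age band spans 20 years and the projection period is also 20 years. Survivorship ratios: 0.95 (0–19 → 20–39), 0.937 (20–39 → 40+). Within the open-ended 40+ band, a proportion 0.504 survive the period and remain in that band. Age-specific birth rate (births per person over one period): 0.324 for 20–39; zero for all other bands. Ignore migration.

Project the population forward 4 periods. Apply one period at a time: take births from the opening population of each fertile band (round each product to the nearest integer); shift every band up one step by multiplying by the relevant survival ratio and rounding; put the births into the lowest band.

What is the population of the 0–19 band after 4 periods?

408

(Groups numbered youngest = 1 to oldest = 3.)
Period 1.
Births: 10300 × 0.324 = 3337
Group 2: 4300 × 0.95 = 4085
Group 3: 10300 × 0.937 + 8400 × 0.504 = 9651 + 4234 = 13885
→ [3337, 4085, 13885]
Period 2.
Births: 4085 × 0.324 = 1324
Group 2: 3337 × 0.95 = 3170
Group 3: 4085 × 0.937 + 13885 × 0.504 = 3828 + 6998 = 10826
→ [1324, 3170, 10826]
Period 3.
Births: 3170 × 0.324 = 1027
Group 2: 1324 × 0.95 = 1258
Group 3: 3170 × 0.937 + 10826 × 0.504 = 2970 + 5456 = 8426
→ [1027, 1258, 8426]
Period 4.
Births: 1258 × 0.324 = 408
Group 2: 1027 × 0.95 = 976
Group 3: 1258 × 0.937 + 8426 × 0.504 = 1179 + 4247 = 5426
→ [408, 976, 5426]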